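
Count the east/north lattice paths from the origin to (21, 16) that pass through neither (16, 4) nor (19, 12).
Number of paths = 10740977310

Inclusion–exclusion. Total paths: C(37, 21) = 12875774670. Through P₁: C(20, 16)·C(17, 5) = 29980860. Through P₂: C(31, 19)·C(6, 2) = 2116807875. Since P₁ is strictly southwest of P₂, a monotone path through both must visit P₁ then P₂; paths through both = C(20, 16)·C(11, 3)·C(6, 2) = 11991375. Avoid both = 12875774670 − 29980860 − 2116807875 + 11991375 = 10740977310.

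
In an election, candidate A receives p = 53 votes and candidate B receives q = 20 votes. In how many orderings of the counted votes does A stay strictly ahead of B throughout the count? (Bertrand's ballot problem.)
Strict-lead orderings = 194294694637551816

Total orderings of the 73 votes with 53 for A: C(73, 53) = 429803415410341896. By the Bertrand ballot formula (Cycle Lemma / reflection principle), the number of orderings in which A is strictly ahead of B throughout is (p − q)/(p + q) · C(p + q, p) = (53 − 20)/(53 + 20) · 429803415410341896 = 194294694637551816.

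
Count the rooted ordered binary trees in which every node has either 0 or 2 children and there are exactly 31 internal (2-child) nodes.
C_31 = 14544636039226909

These full binary trees are counted by the Catalan number C_n = (1/(n + 1)) · C(2n, n). For n = 31: C_31 = (1/32) · C(62, 31) = 465428353255261088/32 = 14544636039226909.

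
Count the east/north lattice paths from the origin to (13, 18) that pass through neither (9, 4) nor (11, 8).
Number of paths = 199784613

Inclusion–exclusion. Total paths: C(31, 13) = 206253075. Through P₁: C(13, 9)·C(18, 4) = 2187900. Through P₂: C(19, 11)·C(12, 2) = 4988412. Since P₁ is strictly southwest of P₂, a monotone path through both must visit P₁ then P₂; paths through both = C(13, 9)·C(6, 2)·C(12, 2) = 707850. Avoid both = 206253075 − 2187900 − 4988412 + 707850 = 199784613.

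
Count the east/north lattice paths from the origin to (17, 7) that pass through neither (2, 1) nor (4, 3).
Number of paths = 142852

Inclusion–exclusion. Total paths: C(24, 17) = 346104. Through P₁: C(3, 2)·C(21, 15) = 162792. Through P₂: C(7, 4)·C(17, 13) = 83300. Since P₁ is strictly southwest of P₂, a monotone path through both must visit P₁ then P₂; paths through both = C(3, 2)·C(4, 2)·C(17, 13) = 42840. Avoid both = 346104 − 162792 − 83300 + 42840 = 142852.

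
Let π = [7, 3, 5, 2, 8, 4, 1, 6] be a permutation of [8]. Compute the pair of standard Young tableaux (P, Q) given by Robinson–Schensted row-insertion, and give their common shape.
P = [1, 4, 6] / [2, 5, 8] / [3] / [7];  Q = [1, 3, 5] / [2, 6, 8] / [4] / [7];  common shape = (3, 3, 1, 1)

Row-insert the values π_1, π_2, … into P one at a time, bumping the leftmost entry strictly greater than the inserted value down to the next row. The recording tableau Q records, in position (i, j), the step at which that cell was added to P.
  Insert 7 (step 1): P = [7];  Q = [1]
  Insert 3 (step 2): P = [3] / [7];  Q = [1] / [2]
  Insert 5 (step 3): P = [3, 5] / [7];  Q = [1, 3] / [2]
  Insert 2 (step 4): P = [2, 5] / [3] / [7];  Q = [1, 3] / [2] / [4]
  Insert 8 (step 5): P = [2, 5, 8] / [3] / [7];  Q = [1, 3, 5] / [2] / [4]
  Insert 4 (step 6): P = [2, 4, 8] / [3, 5] / [7];  Q = [1, 3, 5] / [2, 6] / [4]
  Insert 1 (step 7): P = [1, 4, 8] / [2, 5] / [3] / [7];  Q = [1, 3, 5] / [2, 6] / [4] / [7]
  Insert 6 (step 8): P = [1, 4, 6] / [2, 5, 8] / [3] / [7];  Q = [1, 3, 5] / [2, 6, 8] / [4] / [7]
Final shape: (3, 3, 1, 1).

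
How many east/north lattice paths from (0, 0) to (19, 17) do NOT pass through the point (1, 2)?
Number of paths = 5486021640

Total paths from (0, 0) to (19, 17): C(36, 19) = 8597496600. Paths through (1, 2): (paths (0, 0) → (1, 2)) × (paths (1, 2) → (19, 17)) = C(3, 1) · C(33, 18) = 3 · 1037158320 = 3111474960. Avoidance count = 8597496600 − 3111474960 = 5486021640.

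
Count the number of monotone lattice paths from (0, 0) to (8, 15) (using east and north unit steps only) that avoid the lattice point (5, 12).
Number of paths = 366554

Total paths from (0, 0) to (8, 15): C(23, 8) = 490314. Paths through (5, 12): (paths (0, 0) → (5, 12)) × (paths (5, 12) → (8, 15)) = C(17, 5) · C(6, 3) = 6188 · 20 = 123760. Avoidance count = 490314 − 123760 = 366554.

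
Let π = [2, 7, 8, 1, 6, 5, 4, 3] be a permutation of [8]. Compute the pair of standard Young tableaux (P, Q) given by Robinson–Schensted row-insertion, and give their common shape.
P = [1, 3, 8] / [2, 4] / [5] / [6] / [7];  Q = [1, 2, 3] / [4, 5] / [6] / [7] / [8];  common shape = (3, 2, 1, 1, 1)

Row-insert the values π_1, π_2, … into P one at a time, bumping the leftmost entry strictly greater than the inserted value down to the next row. The recording tableau Q records, in position (i, j), the step at which that cell was added to P.
  Insert 2 (step 1): P = [2];  Q = [1]
  Insert 7 (step 2): P = [2, 7];  Q = [1, 2]
  Insert 8 (step 3): P = [2, 7, 8];  Q = [1, 2, 3]
  Insert 1 (step 4): P = [1, 7, 8] / [2];  Q = [1, 2, 3] / [4]
  Insert 6 (step 5): P = [1, 6, 8] / [2, 7];  Q = [1, 2, 3] / [4, 5]
  Insert 5 (step 6): P = [1, 5, 8] / [2, 6] / [7];  Q = [1, 2, 3] / [4, 5] / [6]
  Insert 4 (step 7): P = [1, 4, 8] / [2, 5] / [6] / [7];  Q = [1, 2, 3] / [4, 5] / [6] / [7]
  Insert 3 (step 8): P = [1, 3, 8] / [2, 4] / [5] / [6] / [7];  Q = [1, 2, 3] / [4, 5] / [6] / [7] / [8]
Final shape: (3, 2, 1, 1, 1).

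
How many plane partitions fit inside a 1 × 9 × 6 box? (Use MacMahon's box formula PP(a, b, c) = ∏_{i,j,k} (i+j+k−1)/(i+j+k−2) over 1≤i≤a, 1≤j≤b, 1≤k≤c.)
PP(1, 9, 6) = 5005

Evaluate the triple product over i = 1..1, j = 1..9, k = 1..6. The factors are (2/1) · (3/2) · (4/3) · (5/4) · (6/5) · (7/6) · (3/2) · (4/3) · … (54 factors total). The numerators and denominators telescope so the product is an integer; carrying out the multiplication exactly gives PP(1, 9, 6) = 5005.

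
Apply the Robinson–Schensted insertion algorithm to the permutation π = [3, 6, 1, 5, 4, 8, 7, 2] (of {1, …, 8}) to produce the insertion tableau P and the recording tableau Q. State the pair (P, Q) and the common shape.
P = [1, 2, 7] / [3, 4, 8] / [5] / [6];  Q = [1, 2, 6] / [3, 4, 7] / [5] / [8];  common shape = (3, 3, 1, 1)

Row-insert the values π_1, π_2, … into P one at a time, bumping the leftmost entry strictly greater than the inserted value down to the next row. The recording tableau Q records, in position (i, j), the step at which that cell was added to P.
  Insert 3 (step 1): P = [3];  Q = [1]
  Insert 6 (step 2): P = [3, 6];  Q = [1, 2]
  Insert 1 (step 3): P = [1, 6] / [3];  Q = [1, 2] / [3]
  Insert 5 (step 4): P = [1, 5] / [3, 6];  Q = [1, 2] / [3, 4]
  Insert 4 (step 5): P = [1, 4] / [3, 5] / [6];  Q = [1, 2] / [3, 4] / [5]
  Insert 8 (step 6): P = [1, 4, 8] / [3, 5] / [6];  Q = [1, 2, 6] / [3, 4] / [5]
  Insert 7 (step 7): P = [1, 4, 7] / [3, 5, 8] / [6];  Q = [1, 2, 6] / [3, 4, 7] / [5]
  Insert 2 (step 8): P = [1, 2, 7] / [3, 4, 8] / [5] / [6];  Q = [1, 2, 6] / [3, 4, 7] / [5] / [8]
Final shape: (3, 3, 1, 1).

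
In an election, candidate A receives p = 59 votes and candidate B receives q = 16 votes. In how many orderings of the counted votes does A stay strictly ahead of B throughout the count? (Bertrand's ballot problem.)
Strict-lead orderings = 4902027276439572

Total orderings of the 75 votes with 59 for A: C(75, 59) = 8550047575185300. By the Bertrand ballot formula (Cycle Lemma / reflection principle), the number of orderings in which A is strictly ahead of B throughout is (p − q)/(p + q) · C(p + q, p) = (59 − 16)/(59 + 16) · 8550047575185300 = 4902027276439572.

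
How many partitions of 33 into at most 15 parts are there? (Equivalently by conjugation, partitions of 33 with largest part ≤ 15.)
p(33, parts ≤ 15) = 8932

Use the recurrence p(n, m) = p(n, m−1) + p(n−m, m): either the largest part is < m (count p(n, m−1)) or the largest part is exactly m (remove one copy of m, count p(n−m, m)). With p(0, ·) = 1 this gives p(33, parts ≤ 15) = 8932. (By conjugating Young diagrams, this also counts partitions of 33 into at most 15 parts.)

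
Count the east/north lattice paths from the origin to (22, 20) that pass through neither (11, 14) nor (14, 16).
Number of paths = 408706730895

Inclusion–exclusion. Total paths: C(42, 22) = 513791607420. Through P₁: C(25, 11)·C(17, 11) = 55164782400. Through P₂: C(30, 14)·C(12, 8) = 71984224125. Since P₁ is strictly southwest of P₂, a monotone path through both must visit P₁ then P₂; paths through both = C(25, 11)·C(5, 3)·C(12, 8) = 22064130000. Avoid both = 513791607420 − 55164782400 − 71984224125 + 22064130000 = 408706730895.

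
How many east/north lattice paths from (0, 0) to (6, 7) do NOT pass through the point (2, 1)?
Number of paths = 1086

Total paths from (0, 0) to (6, 7): C(13, 6) = 1716. Paths through (2, 1): (paths (0, 0) → (2, 1)) × (paths (2, 1) → (6, 7)) = C(3, 2) · C(10, 4) = 3 · 210 = 630. Avoidance count = 1716 − 630 = 1086.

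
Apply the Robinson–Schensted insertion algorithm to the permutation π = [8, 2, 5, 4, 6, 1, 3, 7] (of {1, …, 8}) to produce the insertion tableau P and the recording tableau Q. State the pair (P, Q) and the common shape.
P = [1, 3, 6, 7] / [2, 4] / [5] / [8];  Q = [1, 3, 5, 8] / [2, 7] / [4] / [6];  common shape = (4, 2, 1, 1)

Row-insert the values π_1, π_2, … into P one at a time, bumping the leftmost entry strictly greater than the inserted value down to the next row. The recording tableau Q records, in position (i, j), the step at which that cell was added to P.
  Insert 8 (step 1): P = [8];  Q = [1]
  Insert 2 (step 2): P = [2] / [8];  Q = [1] / [2]
  Insert 5 (step 3): P = [2, 5] / [8];  Q = [1, 3] / [2]
  Insert 4 (step 4): P = [2, 4] / [5] / [8];  Q = [1, 3] / [2] / [4]
  Insert 6 (step 5): P = [2, 4, 6] / [5] / [8];  Q = [1, 3, 5] / [2] / [4]
  Insert 1 (step 6): P = [1, 4, 6] / [2] / [5] / [8];  Q = [1, 3, 5] / [2] / [4] / [6]
  Insert 3 (step 7): P = [1, 3, 6] / [2, 4] / [5] / [8];  Q = [1, 3, 5] / [2, 7] / [4] / [6]
  Insert 7 (step 8): P = [1, 3, 6, 7] / [2, 4] / [5] / [8];  Q = [1, 3, 5, 8] / [2, 7] / [4] / [6]
Final shape: (4, 2, 1, 1).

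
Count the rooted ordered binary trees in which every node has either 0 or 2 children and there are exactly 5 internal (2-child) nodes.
C_5 = 42

These full binary trees are counted by the Catalan number C_n = (1/(n + 1)) · C(2n, n). For n = 5: C_5 = (1/6) · C(10, 5) = 252/6 = 42.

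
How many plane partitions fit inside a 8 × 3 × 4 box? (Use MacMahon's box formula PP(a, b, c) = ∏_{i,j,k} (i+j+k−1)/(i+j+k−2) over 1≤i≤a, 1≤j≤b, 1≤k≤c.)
PP(8, 3, 4) = 4723719

Evaluate the triple product over i = 1..8, j = 1..3, k = 1..4. The factors are (2/1) · (3/2) · (4/3) · (5/4) · (3/2) · (4/3) · (5/4) · (6/5) · … (96 factors total). The numerators and denominators telescope so the product is an integer; carrying out the multiplication exactly gives PP(8, 3, 4) = 4723719.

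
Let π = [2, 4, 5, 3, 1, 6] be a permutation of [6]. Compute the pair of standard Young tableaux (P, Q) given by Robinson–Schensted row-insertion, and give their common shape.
P = [1, 3, 5, 6] / [2] / [4];  Q = [1, 2, 3, 6] / [4] / [5];  common shape = (4, 1, 1)

Row-insert the values π_1, π_2, … into P one at a time, bumping the leftmost entry strictly greater than the inserted value down to the next row. The recording tableau Q records, in position (i, j), the step at which that cell was added to P.
  Insert 2 (step 1): P = [2];  Q = [1]
  Insert 4 (step 2): P = [2, 4];  Q = [1, 2]
  Insert 5 (step 3): P = [2, 4, 5];  Q = [1, 2, 3]
  Insert 3 (step 4): P = [2, 3, 5] / [4];  Q = [1, 2, 3] / [4]
  Insert 1 (step 5): P = [1, 3, 5] / [2] / [4];  Q = [1, 2, 3] / [4] / [5]
  Insert 6 (step 6): P = [1, 3, 5, 6] / [2] / [4];  Q = [1, 2, 3, 6] / [4] / [5]
Final shape: (4, 1, 1).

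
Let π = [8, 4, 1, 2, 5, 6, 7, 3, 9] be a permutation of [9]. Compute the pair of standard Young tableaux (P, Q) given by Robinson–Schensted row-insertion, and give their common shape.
P = [1, 2, 3, 6, 7, 9] / [4, 5] / [8];  Q = [1, 4, 5, 6, 7, 9] / [2, 8] / [3];  common shape = (6, 2, 1)

Row-insert the values π_1, π_2, … into P one at a time, bumping the leftmost entry strictly greater than the inserted value down to the next row. The recording tableau Q records, in position (i, j), the step at which that cell was added to P.
  Insert 8 (step 1): P = [8];  Q = [1]
  Insert 4 (step 2): P = [4] / [8];  Q = [1] / [2]
  Insert 1 (step 3): P = [1] / [4] / [8];  Q = [1] / [2] / [3]
  Insert 2 (step 4): P = [1, 2] / [4] / [8];  Q = [1, 4] / [2] / [3]
  Insert 5 (step 5): P = [1, 2, 5] / [4] / [8];  Q = [1, 4, 5] / [2] / [3]
  Insert 6 (step 6): P = [1, 2, 5, 6] / [4] / [8];  Q = [1, 4, 5, 6] / [2] / [3]
  Insert 7 (step 7): P = [1, 2, 5, 6, 7] / [4] / [8];  Q = [1, 4, 5, 6, 7] / [2] / [3]
  Insert 3 (step 8): P = [1, 2, 3, 6, 7] / [4, 5] / [8];  Q = [1, 4, 5, 6, 7] / [2, 8] / [3]
  Insert 9 (step 9): P = [1, 2, 3, 6, 7, 9] / [4, 5] / [8];  Q = [1, 4, 5, 6, 7, 9] / [2, 8] / [3]
Final shape: (6, 2, 1).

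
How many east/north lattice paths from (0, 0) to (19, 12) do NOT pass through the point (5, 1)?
Number of paths = 114376125

Total paths from (0, 0) to (19, 12): C(31, 19) = 141120525. Paths through (5, 1): (paths (0, 0) → (5, 1)) × (paths (5, 1) → (19, 12)) = C(6, 5) · C(25, 14) = 6 · 4457400 = 26744400. Avoidance count = 141120525 − 26744400 = 114376125.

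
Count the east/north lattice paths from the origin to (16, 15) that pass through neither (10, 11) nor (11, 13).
Number of paths = 196271919

Inclusion–exclusion. Total paths: C(31, 16) = 300540195. Through P₁: C(21, 10)·C(10, 6) = 74070360. Through P₂: C(24, 11)·C(7, 5) = 52419024. Since P₁ is strictly southwest of P₂, a monotone path through both must visit P₁ then P₂; paths through both = C(21, 10)·C(3, 1)·C(7, 5) = 22221108. Avoid both = 300540195 − 74070360 − 52419024 + 22221108 = 196271919.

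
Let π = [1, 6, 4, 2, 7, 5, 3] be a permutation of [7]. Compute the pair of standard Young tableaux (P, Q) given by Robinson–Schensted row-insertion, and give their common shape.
P = [1, 2, 3] / [4, 5] / [6, 7];  Q = [1, 2, 5] / [3, 6] / [4, 7];  common shape = (3, 2, 2)

Row-insert the values π_1, π_2, … into P one at a time, bumping the leftmost entry strictly greater than the inserted value down to the next row. The recording tableau Q records, in position (i, j), the step at which that cell was added to P.
  Insert 1 (step 1): P = [1];  Q = [1]
  Insert 6 (step 2): P = [1, 6];  Q = [1, 2]
  Insert 4 (step 3): P = [1, 4] / [6];  Q = [1, 2] / [3]
  Insert 2 (step 4): P = [1, 2] / [4] / [6];  Q = [1, 2] / [3] / [4]
  Insert 7 (step 5): P = [1, 2, 7] / [4] / [6];  Q = [1, 2, 5] / [3] / [4]
  Insert 5 (step 6): P = [1, 2, 5] / [4, 7] / [6];  Q = [1, 2, 5] / [3, 6] / [4]
  Insert 3 (step 7): P = [1, 2, 3] / [4, 5] / [6, 7];  Q = [1, 2, 5] / [3, 6] / [4, 7]
Final shape: (3, 2, 2).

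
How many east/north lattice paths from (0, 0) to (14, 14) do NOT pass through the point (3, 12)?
Number of paths = 40081110

Total paths from (0, 0) to (14, 14): C(28, 14) = 40116600. Paths through (3, 12): (paths (0, 0) → (3, 12)) × (paths (3, 12) → (14, 14)) = C(15, 3) · C(13, 11) = 455 · 78 = 35490. Avoidance count = 40116600 − 35490 = 40081110.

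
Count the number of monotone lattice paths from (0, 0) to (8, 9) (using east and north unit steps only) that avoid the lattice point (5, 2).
Number of paths = 21790

Total paths from (0, 0) to (8, 9): C(17, 8) = 24310. Paths through (5, 2): (paths (0, 0) → (5, 2)) × (paths (5, 2) → (8, 9)) = C(7, 5) · C(10, 3) = 21 · 120 = 2520. Avoidance count = 24310 − 2520 = 21790.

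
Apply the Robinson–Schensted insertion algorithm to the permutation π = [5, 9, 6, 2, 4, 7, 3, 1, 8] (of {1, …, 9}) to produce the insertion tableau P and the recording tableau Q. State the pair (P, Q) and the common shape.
P = [1, 3, 7, 8] / [2, 6] / [4] / [5] / [9];  Q = [1, 2, 6, 9] / [3, 5] / [4] / [7] / [8];  common shape = (4, 2, 1, 1, 1)

Row-insert the values π_1, π_2, … into P one at a time, bumping the leftmost entry strictly greater than the inserted value down to the next row. The recording tableau Q records, in position (i, j), the step at which that cell was added to P.
  Insert 5 (step 1): P = [5];  Q = [1]
  Insert 9 (step 2): P = [5, 9];  Q = [1, 2]
  Insert 6 (step 3): P = [5, 6] / [9];  Q = [1, 2] / [3]
  Insert 2 (step 4): P = [2, 6] / [5] / [9];  Q = [1, 2] / [3] / [4]
  Insert 4 (step 5): P = [2, 4] / [5, 6] / [9];  Q = [1, 2] / [3, 5] / [4]
  Insert 7 (step 6): P = [2, 4, 7] / [5, 6] / [9];  Q = [1, 2, 6] / [3, 5] / [4]
  Insert 3 (step 7): P = [2, 3, 7] / [4, 6] / [5] / [9];  Q = [1, 2, 6] / [3, 5] / [4] / [7]
  Insert 1 (step 8): P = [1, 3, 7] / [2, 6] / [4] / [5] / [9];  Q = [1, 2, 6] / [3, 5] / [4] / [7] / [8]
  Insert 8 (step 9): P = [1, 3, 7, 8] / [2, 6] / [4] / [5] / [9];  Q = [1, 2, 6, 9] / [3, 5] / [4] / [7] / [8]
Final shape: (4, 2, 1, 1, 1).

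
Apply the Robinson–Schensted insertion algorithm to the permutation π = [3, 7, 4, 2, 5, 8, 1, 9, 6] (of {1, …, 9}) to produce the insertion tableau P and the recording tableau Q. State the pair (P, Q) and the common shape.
P = [1, 4, 5, 6, 9] / [2, 8] / [3] / [7];  Q = [1, 2, 5, 6, 8] / [3, 9] / [4] / [7];  common shape = (5, 2, 1, 1)

Row-insert the values π_1, π_2, … into P one at a time, bumping the leftmost entry strictly greater than the inserted value down to the next row. The recording tableau Q records, in position (i, j), the step at which that cell was added to P.
  Insert 3 (step 1): P = [3];  Q = [1]
  Insert 7 (step 2): P = [3, 7];  Q = [1, 2]
  Insert 4 (step 3): P = [3, 4] / [7];  Q = [1, 2] / [3]
  Insert 2 (step 4): P = [2, 4] / [3] / [7];  Q = [1, 2] / [3] / [4]
  Insert 5 (step 5): P = [2, 4, 5] / [3] / [7];  Q = [1, 2, 5] / [3] / [4]
  Insert 8 (step 6): P = [2, 4, 5, 8] / [3] / [7];  Q = [1, 2, 5, 6] / [3] / [4]
  Insert 1 (step 7): P = [1, 4, 5, 8] / [2] / [3] / [7];  Q = [1, 2, 5, 6] / [3] / [4] / [7]
  Insert 9 (step 8): P = [1, 4, 5, 8, 9] / [2] / [3] / [7];  Q = [1, 2, 5, 6, 8] / [3] / [4] / [7]
  Insert 6 (step 9): P = [1, 4, 5, 6, 9] / [2, 8] / [3] / [7];  Q = [1, 2, 5, 6, 8] / [3, 9] / [4] / [7]
Final shape: (5, 2, 1, 1).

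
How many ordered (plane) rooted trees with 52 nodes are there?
C_51 = 7684785670514316385230816156

These ordered rooted trees are counted by the Catalan number C_n = (1/(n + 1)) · C(2n, n). For n = 51: C_51 = (1/52) · C(102, 51) = 399608854866744452032002440112/52 = 7684785670514316385230816156.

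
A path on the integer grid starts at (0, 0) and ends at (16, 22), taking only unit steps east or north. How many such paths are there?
Number of paths = 22239974430

A monotone lattice path from (0, 0) to (16, 22) consists of 16 east steps and 22 north steps in some order, so it is determined by which 16 of the 38 steps are east. The count is C(38, 16) = 22239974430.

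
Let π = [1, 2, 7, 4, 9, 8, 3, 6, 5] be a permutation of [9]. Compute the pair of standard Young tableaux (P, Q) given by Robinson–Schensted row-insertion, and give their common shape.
P = [1, 2, 3, 5] / [4, 6] / [7, 8] / [9];  Q = [1, 2, 3, 5] / [4, 6] / [7, 8] / [9];  common shape = (4, 2, 2, 1)

Row-insert the values π_1, π_2, … into P one at a time, bumping the leftmost entry strictly greater than the inserted value down to the next row. The recording tableau Q records, in position (i, j), the step at which that cell was added to P.
  Insert 1 (step 1): P = [1];  Q = [1]
  Insert 2 (step 2): P = [1, 2];  Q = [1, 2]
  Insert 7 (step 3): P = [1, 2, 7];  Q = [1, 2, 3]
  Insert 4 (step 4): P = [1, 2, 4] / [7];  Q = [1, 2, 3] / [4]
  Insert 9 (step 5): P = [1, 2, 4, 9] / [7];  Q = [1, 2, 3, 5] / [4]
  Insert 8 (step 6): P = [1, 2, 4, 8] / [7, 9];  Q = [1, 2, 3, 5] / [4, 6]
  Insert 3 (step 7): P = [1, 2, 3, 8] / [4, 9] / [7];  Q = [1, 2, 3, 5] / [4, 6] / [7]
  Insert 6 (step 8): P = [1, 2, 3, 6] / [4, 8] / [7, 9];  Q = [1, 2, 3, 5] / [4, 6] / [7, 8]
  Insert 5 (step 9): P = [1, 2, 3, 5] / [4, 6] / [7, 8] / [9];  Q = [1, 2, 3, 5] / [4, 6] / [7, 8] / [9]
Final shape: (4, 2, 2, 1).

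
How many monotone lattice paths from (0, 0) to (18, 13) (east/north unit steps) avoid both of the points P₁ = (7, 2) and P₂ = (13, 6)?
Number of paths = 165356499

Inclusion–exclusion. Total paths: C(31, 18) = 206253075. Through P₁: C(9, 7)·C(22, 11) = 25395552. Through P₂: C(19, 13)·C(12, 5) = 21488544. Since P₁ is strictly southwest of P₂, a monotone path through both must visit P₁ then P₂; paths through both = C(9, 7)·C(10, 6)·C(12, 5) = 5987520. Avoid both = 206253075 − 25395552 − 21488544 + 5987520 = 165356499.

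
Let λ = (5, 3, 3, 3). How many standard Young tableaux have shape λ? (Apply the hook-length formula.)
# SYT of shape (5, 3, 3, 3) = 15015

Hook-length formula: f^λ = n! / Π hook(c), product over all cells c of the Young diagram. For λ = (5, 3, 3, 3), n = 14 boxes. Hook lengths by row (left-to-right, top-to-bottom): [8, 7, 6, 2, 1]; [5, 4, 3]; [4, 3, 2]; [3, 2, 1]. Product of hooks = 5806080. So f^λ = 14! / 5806080 = 87178291200 / 5806080 = 15015.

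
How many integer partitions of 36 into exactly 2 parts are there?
p(36, 2 parts) = 18

Partitions of n into exactly k parts are in bijection with partitions of n − k into at most k parts (subtract 1 from each part). So p(36, exactly 2) = p(34, parts ≤ 2). Computing via the recurrence p(m, j) = p(m, j−1) + p(m−j, j) gives 18.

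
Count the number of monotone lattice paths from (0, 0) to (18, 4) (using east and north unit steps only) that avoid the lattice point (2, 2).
Number of paths = 6397

Total paths from (0, 0) to (18, 4): C(22, 18) = 7315. Paths through (2, 2): (paths (0, 0) → (2, 2)) × (paths (2, 2) → (18, 4)) = C(4, 2) · C(18, 16) = 6 · 153 = 918. Avoidance count = 7315 − 918 = 6397.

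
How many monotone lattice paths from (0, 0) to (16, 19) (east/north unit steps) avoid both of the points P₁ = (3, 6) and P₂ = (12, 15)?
Number of paths = 2255293950

Inclusion–exclusion. Total paths: C(35, 16) = 4059928950. Through P₁: C(9, 3)·C(26, 13) = 873650400. Through P₂: C(27, 12)·C(8, 4) = 1216870200. Since P₁ is strictly southwest of P₂, a monotone path through both must visit P₁ then P₂; paths through both = C(9, 3)·C(18, 9)·C(8, 4) = 285885600. Avoid both = 4059928950 − 873650400 − 1216870200 + 285885600 = 2255293950.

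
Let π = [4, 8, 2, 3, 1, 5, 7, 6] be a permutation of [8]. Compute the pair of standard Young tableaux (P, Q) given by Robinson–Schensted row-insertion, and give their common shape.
P = [1, 3, 5, 6] / [2, 7] / [4, 8];  Q = [1, 2, 6, 7] / [3, 4] / [5, 8];  common shape = (4, 2, 2)

Row-insert the values π_1, π_2, … into P one at a time, bumping the leftmost entry strictly greater than the inserted value down to the next row. The recording tableau Q records, in position (i, j), the step at which that cell was added to P.
  Insert 4 (step 1): P = [4];  Q = [1]
  Insert 8 (step 2): P = [4, 8];  Q = [1, 2]
  Insert 2 (step 3): P = [2, 8] / [4];  Q = [1, 2] / [3]
  Insert 3 (step 4): P = [2, 3] / [4, 8];  Q = [1, 2] / [3, 4]
  Insert 1 (step 5): P = [1, 3] / [2, 8] / [4];  Q = [1, 2] / [3, 4] / [5]
  Insert 5 (step 6): P = [1, 3, 5] / [2, 8] / [4];  Q = [1, 2, 6] / [3, 4] / [5]
  Insert 7 (step 7): P = [1, 3, 5, 7] / [2, 8] / [4];  Q = [1, 2, 6, 7] / [3, 4] / [5]
  Insert 6 (step 8): P = [1, 3, 5, 6] / [2, 7] / [4, 8];  Q = [1, 2, 6, 7] / [3, 4] / [5, 8]
Final shape: (4, 2, 2).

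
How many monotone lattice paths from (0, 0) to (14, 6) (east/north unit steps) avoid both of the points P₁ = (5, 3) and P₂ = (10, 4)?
Number of paths = 16465

Inclusion–exclusion. Total paths: C(20, 14) = 38760. Through P₁: C(8, 5)·C(12, 9) = 12320. Through P₂: C(14, 10)·C(6, 4) = 15015. Since P₁ is strictly southwest of P₂, a monotone path through both must visit P₁ then P₂; paths through both = C(8, 5)·C(6, 5)·C(6, 4) = 5040. Avoid both = 38760 − 12320 − 15015 + 5040 = 16465.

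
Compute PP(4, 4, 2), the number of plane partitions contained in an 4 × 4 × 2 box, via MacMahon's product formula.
PP(4, 4, 2) = 1764

Evaluate the triple product over i = 1..4, j = 1..4, k = 1..2. The factors are (2/1) · (3/2) · (3/2) · (4/3) · (4/3) · (5/4) · (5/4) · (6/5) · … (32 factors total). The numerators and denominators telescope so the product is an integer; carrying out the multiplication exactly gives PP(4, 4, 2) = 1764.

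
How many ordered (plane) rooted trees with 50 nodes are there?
C_49 = 509552245179617138054608572

These ordered rooted trees are counted by the Catalan number C_n = (1/(n + 1)) · C(2n, n). For n = 49: C_49 = (1/50) · C(98, 49) = 25477612258980856902730428600/50 = 509552245179617138054608572.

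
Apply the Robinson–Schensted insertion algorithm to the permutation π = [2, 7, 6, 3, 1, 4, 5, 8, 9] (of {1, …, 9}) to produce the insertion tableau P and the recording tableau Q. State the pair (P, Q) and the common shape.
P = [1, 3, 4, 5, 8, 9] / [2] / [6] / [7];  Q = [1, 2, 6, 7, 8, 9] / [3] / [4] / [5];  common shape = (6, 1, 1, 1)

Row-insert the values π_1, π_2, … into P one at a time, bumping the leftmost entry strictly greater than the inserted value down to the next row. The recording tableau Q records, in position (i, j), the step at which that cell was added to P.
  Insert 2 (step 1): P = [2];  Q = [1]
  Insert 7 (step 2): P = [2, 7];  Q = [1, 2]
  Insert 6 (step 3): P = [2, 6] / [7];  Q = [1, 2] / [3]
  Insert 3 (step 4): P = [2, 3] / [6] / [7];  Q = [1, 2] / [3] / [4]
  Insert 1 (step 5): P = [1, 3] / [2] / [6] / [7];  Q = [1, 2] / [3] / [4] / [5]
  Insert 4 (step 6): P = [1, 3, 4] / [2] / [6] / [7];  Q = [1, 2, 6] / [3] / [4] / [5]
  Insert 5 (step 7): P = [1, 3, 4, 5] / [2] / [6] / [7];  Q = [1, 2, 6, 7] / [3] / [4] / [5]
  Insert 8 (step 8): P = [1, 3, 4, 5, 8] / [2] / [6] / [7];  Q = [1, 2, 6, 7, 8] / [3] / [4] / [5]
  Insert 9 (step 9): P = [1, 3, 4, 5, 8, 9] / [2] / [6] / [7];  Q = [1, 2, 6, 7, 8, 9] / [3] / [4] / [5]
Final shape: (6, 1, 1, 1).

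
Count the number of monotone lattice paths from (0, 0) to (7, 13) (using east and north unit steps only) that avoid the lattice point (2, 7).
Number of paths = 60888

Total paths from (0, 0) to (7, 13): C(20, 7) = 77520. Paths through (2, 7): (paths (0, 0) → (2, 7)) × (paths (2, 7) → (7, 13)) = C(9, 2) · C(11, 5) = 36 · 462 = 16632. Avoidance count = 77520 − 16632 = 60888.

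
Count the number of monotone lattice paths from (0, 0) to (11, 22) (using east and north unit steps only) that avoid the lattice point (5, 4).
Number of paths = 176577624

Total paths from (0, 0) to (11, 22): C(33, 11) = 193536720. Paths through (5, 4): (paths (0, 0) → (5, 4)) × (paths (5, 4) → (11, 22)) = C(9, 5) · C(24, 6) = 126 · 134596 = 16959096. Avoidance count = 193536720 − 16959096 = 176577624.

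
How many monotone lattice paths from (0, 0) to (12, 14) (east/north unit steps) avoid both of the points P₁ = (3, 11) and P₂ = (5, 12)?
Number of paths = 9394164

Inclusion–exclusion. Total paths: C(26, 12) = 9657700. Through P₁: C(14, 3)·C(12, 9) = 80080. Through P₂: C(17, 5)·C(9, 7) = 222768. Since P₁ is strictly southwest of P₂, a monotone path through both must visit P₁ then P₂; paths through both = C(14, 3)·C(3, 2)·C(9, 7) = 39312. Avoid both = 9657700 − 80080 − 222768 + 39312 = 9394164.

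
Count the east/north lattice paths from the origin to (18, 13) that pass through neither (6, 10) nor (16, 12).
Number of paths = 112929754

Inclusion–exclusion. Total paths: C(31, 18) = 206253075. Through P₁: C(16, 6)·C(15, 12) = 3643640. Through P₂: C(28, 16)·C(3, 2) = 91265265. Since P₁ is strictly southwest of P₂, a monotone path through both must visit P₁ then P₂; paths through both = C(16, 6)·C(12, 10)·C(3, 2) = 1585584. Avoid both = 206253075 − 3643640 − 91265265 + 1585584 = 112929754.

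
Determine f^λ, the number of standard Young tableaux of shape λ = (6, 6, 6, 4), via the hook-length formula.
# SYT of shape (6, 6, 6, 4) = 76211850

Hook-length formula: f^λ = n! / Π hook(c), product over all cells c of the Young diagram. For λ = (6, 6, 6, 4), n = 22 boxes. Hook lengths by row (left-to-right, top-to-bottom): [9, 8, 7, 6, 4, 3]; [8, 7, 6, 5, 3, 2]; [7, 6, 5, 4, 2, 1]; [4, 3, 2, 1]. Product of hooks = 14748372172800. So f^λ = 22! / 14748372172800 = 1124000727777607680000 / 14748372172800 = 76211850.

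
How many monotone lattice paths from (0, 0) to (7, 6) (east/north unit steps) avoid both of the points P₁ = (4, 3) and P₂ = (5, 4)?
Number of paths = 680

Inclusion–exclusion. Total paths: C(13, 7) = 1716. Through P₁: C(7, 4)·C(6, 3) = 700. Through P₂: C(9, 5)·C(4, 2) = 756. Since P₁ is strictly southwest of P₂, a monotone path through both must visit P₁ then P₂; paths through both = C(7, 4)·C(2, 1)·C(4, 2) = 420. Avoid both = 1716 − 700 − 756 + 420 = 680.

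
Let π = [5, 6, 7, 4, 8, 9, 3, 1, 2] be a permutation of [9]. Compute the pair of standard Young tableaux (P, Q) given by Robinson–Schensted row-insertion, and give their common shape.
P = [1, 2, 7, 8, 9] / [3, 6] / [4] / [5];  Q = [1, 2, 3, 5, 6] / [4, 9] / [7] / [8];  common shape = (5, 2, 1, 1)

Row-insert the values π_1, π_2, … into P one at a time, bumping the leftmost entry strictly greater than the inserted value down to the next row. The recording tableau Q records, in position (i, j), the step at which that cell was added to P.
  Insert 5 (step 1): P = [5];  Q = [1]
  Insert 6 (step 2): P = [5, 6];  Q = [1, 2]
  Insert 7 (step 3): P = [5, 6, 7];  Q = [1, 2, 3]
  Insert 4 (step 4): P = [4, 6, 7] / [5];  Q = [1, 2, 3] / [4]
  Insert 8 (step 5): P = [4, 6, 7, 8] / [5];  Q = [1, 2, 3, 5] / [4]
  Insert 9 (step 6): P = [4, 6, 7, 8, 9] / [5];  Q = [1, 2, 3, 5, 6] / [4]
  Insert 3 (step 7): P = [3, 6, 7, 8, 9] / [4] / [5];  Q = [1, 2, 3, 5, 6] / [4] / [7]
  Insert 1 (step 8): P = [1, 6, 7, 8, 9] / [3] / [4] / [5];  Q = [1, 2, 3, 5, 6] / [4] / [7] / [8]
  Insert 2 (step 9): P = [1, 2, 7, 8, 9] / [3, 6] / [4] / [5];  Q = [1, 2, 3, 5, 6] / [4, 9] / [7] / [8]
Final shape: (5, 2, 1, 1).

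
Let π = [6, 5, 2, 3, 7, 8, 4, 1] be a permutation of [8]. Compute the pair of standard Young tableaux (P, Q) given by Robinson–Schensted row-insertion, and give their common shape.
P = [1, 3, 4, 8] / [2, 7] / [5] / [6];  Q = [1, 4, 5, 6] / [2, 7] / [3] / [8];  common shape = (4, 2, 1, 1)

Row-insert the values π_1, π_2, … into P one at a time, bumping the leftmost entry strictly greater than the inserted value down to the next row. The recording tableau Q records, in position (i, j), the step at which that cell was added to P.
  Insert 6 (step 1): P = [6];  Q = [1]
  Insert 5 (step 2): P = [5] / [6];  Q = [1] / [2]
  Insert 2 (step 3): P = [2] / [5] / [6];  Q = [1] / [2] / [3]
  Insert 3 (step 4): P = [2, 3] / [5] / [6];  Q = [1, 4] / [2] / [3]
  Insert 7 (step 5): P = [2, 3, 7] / [5] / [6];  Q = [1, 4, 5] / [2] / [3]
  Insert 8 (step 6): P = [2, 3, 7, 8] / [5] / [6];  Q = [1, 4, 5, 6] / [2] / [3]
  Insert 4 (step 7): P = [2, 3, 4, 8] / [5, 7] / [6];  Q = [1, 4, 5, 6] / [2, 7] / [3]
  Insert 1 (step 8): P = [1, 3, 4, 8] / [2, 7] / [5] / [6];  Q = [1, 4, 5, 6] / [2, 7] / [3] / [8]
Final shape: (4, 2, 1, 1).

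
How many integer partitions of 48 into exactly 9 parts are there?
p(48, 9 parts) = 11648

Partitions of n into exactly k parts are in bijection with partitions of n − k into at most k parts (subtract 1 from each part). So p(48, exactly 9) = p(39, parts ≤ 9). Computing via the recurrence p(m, j) = p(m, j−1) + p(m−j, j) gives 11648.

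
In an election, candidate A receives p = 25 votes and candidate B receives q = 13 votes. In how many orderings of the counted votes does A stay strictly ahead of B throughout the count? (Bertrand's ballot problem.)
Strict-lead orderings = 1709984304

Total orderings of the 38 votes with 25 for A: C(38, 25) = 5414950296. By the Bertrand ballot formula (Cycle Lemma / reflection principle), the number of orderings in which A is strictly ahead of B throughout is (p − q)/(p + q) · C(p + q, p) = (25 − 13)/(25 + 13) · 5414950296 = 1709984304.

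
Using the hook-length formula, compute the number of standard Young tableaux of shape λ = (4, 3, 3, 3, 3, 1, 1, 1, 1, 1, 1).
# SYT of shape (4, 3, 3, 3, 3, 1, 1, 1, 1, 1, 1) = 77597520

Hook-length formula: f^λ = n! / Π hook(c), product over all cells c of the Young diagram. For λ = (4, 3, 3, 3, 3, 1, 1, 1, 1, 1, 1), n = 22 boxes. Hook lengths by row (left-to-right, top-to-bottom): [14, 7, 6, 1]; [12, 5, 4]; [11, 4, 3]; [10, 3, 2]; [9, 2, 1]; [6]; [5]; [4]; [3]; [2]; [1]. Product of hooks = 14485008384000. So f^λ = 22! / 14485008384000 = 1124000727777607680000 / 14485008384000 = 77597520.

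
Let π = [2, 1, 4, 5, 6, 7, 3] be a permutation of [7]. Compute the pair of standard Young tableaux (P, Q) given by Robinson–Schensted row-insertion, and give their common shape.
P = [1, 3, 5, 6, 7] / [2, 4];  Q = [1, 3, 4, 5, 6] / [2, 7];  common shape = (5, 2)

Row-insert the values π_1, π_2, … into P one at a time, bumping the leftmost entry strictly greater than the inserted value down to the next row. The recording tableau Q records, in position (i, j), the step at which that cell was added to P.
  Insert 2 (step 1): P = [2];  Q = [1]
  Insert 1 (step 2): P = [1] / [2];  Q = [1] / [2]
  Insert 4 (step 3): P = [1, 4] / [2];  Q = [1, 3] / [2]
  Insert 5 (step 4): P = [1, 4, 5] / [2];  Q = [1, 3, 4] / [2]
  Insert 6 (step 5): P = [1, 4, 5, 6] / [2];  Q = [1, 3, 4, 5] / [2]
  Insert 7 (step 6): P = [1, 4, 5, 6, 7] / [2];  Q = [1, 3, 4, 5, 6] / [2]
  Insert 3 (step 7): P = [1, 3, 5, 6, 7] / [2, 4];  Q = [1, 3, 4, 5, 6] / [2, 7]
Final shape: (5, 2).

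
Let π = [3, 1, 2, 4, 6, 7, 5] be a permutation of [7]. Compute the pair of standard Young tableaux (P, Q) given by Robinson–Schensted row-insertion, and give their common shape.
P = [1, 2, 4, 5, 7] / [3, 6];  Q = [1, 3, 4, 5, 6] / [2, 7];  common shape = (5, 2)

Row-insert the values π_1, π_2, … into P one at a time, bumping the leftmost entry strictly greater than the inserted value down to the next row. The recording tableau Q records, in position (i, j), the step at which that cell was added to P.
  Insert 3 (step 1): P = [3];  Q = [1]
  Insert 1 (step 2): P = [1] / [3];  Q = [1] / [2]
  Insert 2 (step 3): P = [1, 2] / [3];  Q = [1, 3] / [2]
  Insert 4 (step 4): P = [1, 2, 4] / [3];  Q = [1, 3, 4] / [2]
  Insert 6 (step 5): P = [1, 2, 4, 6] / [3];  Q = [1, 3, 4, 5] / [2]
  Insert 7 (step 6): P = [1, 2, 4, 6, 7] / [3];  Q = [1, 3, 4, 5, 6] / [2]
  Insert 5 (step 7): P = [1, 2, 4, 5, 7] / [3, 6];  Q = [1, 3, 4, 5, 6] / [2, 7]
Final shape: (5, 2).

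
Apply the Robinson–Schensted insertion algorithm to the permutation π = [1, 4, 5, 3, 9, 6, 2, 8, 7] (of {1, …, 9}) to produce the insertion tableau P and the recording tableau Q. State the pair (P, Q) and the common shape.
P = [1, 2, 5, 6, 7] / [3, 8] / [4, 9];  Q = [1, 2, 3, 5, 8] / [4, 6] / [7, 9];  common shape = (5, 2, 2)

Row-insert the values π_1, π_2, … into P one at a time, bumping the leftmost entry strictly greater than the inserted value down to the next row. The recording tableau Q records, in position (i, j), the step at which that cell was added to P.
  Insert 1 (step 1): P = [1];  Q = [1]
  Insert 4 (step 2): P = [1, 4];  Q = [1, 2]
  Insert 5 (step 3): P = [1, 4, 5];  Q = [1, 2, 3]
  Insert 3 (step 4): P = [1, 3, 5] / [4];  Q = [1, 2, 3] / [4]
  Insert 9 (step 5): P = [1, 3, 5, 9] / [4];  Q = [1, 2, 3, 5] / [4]
  Insert 6 (step 6): P = [1, 3, 5, 6] / [4, 9];  Q = [1, 2, 3, 5] / [4, 6]
  Insert 2 (step 7): P = [1, 2, 5, 6] / [3, 9] / [4];  Q = [1, 2, 3, 5] / [4, 6] / [7]
  Insert 8 (step 8): P = [1, 2, 5, 6, 8] / [3, 9] / [4];  Q = [1, 2, 3, 5, 8] / [4, 6] / [7]
  Insert 7 (step 9): P = [1, 2, 5, 6, 7] / [3, 8] / [4, 9];  Q = [1, 2, 3, 5, 8] / [4, 6] / [7, 9]
Final shape: (5, 2, 2).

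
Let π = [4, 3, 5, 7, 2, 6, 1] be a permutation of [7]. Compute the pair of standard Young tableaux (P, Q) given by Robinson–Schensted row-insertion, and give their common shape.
P = [1, 5, 6] / [2, 7] / [3] / [4];  Q = [1, 3, 4] / [2, 6] / [5] / [7];  common shape = (3, 2, 1, 1)

Row-insert the values π_1, π_2, … into P one at a time, bumping the leftmost entry strictly greater than the inserted value down to the next row. The recording tableau Q records, in position (i, j), the step at which that cell was added to P.
  Insert 4 (step 1): P = [4];  Q = [1]
  Insert 3 (step 2): P = [3] / [4];  Q = [1] / [2]
  Insert 5 (step 3): P = [3, 5] / [4];  Q = [1, 3] / [2]
  Insert 7 (step 4): P = [3, 5, 7] / [4];  Q = [1, 3, 4] / [2]
  Insert 2 (step 5): P = [2, 5, 7] / [3] / [4];  Q = [1, 3, 4] / [2] / [5]
  Insert 6 (step 6): P = [2, 5, 6] / [3, 7] / [4];  Q = [1, 3, 4] / [2, 6] / [5]
  Insert 1 (step 7): P = [1, 5, 6] / [2, 7] / [3] / [4];  Q = [1, 3, 4] / [2, 6] / [5] / [7]
Final shape: (3, 2, 1, 1).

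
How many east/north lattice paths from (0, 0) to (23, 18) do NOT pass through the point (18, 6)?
Number of paths = 201279760552

Total paths from (0, 0) to (23, 18): C(41, 23) = 202112640600. Paths through (18, 6): (paths (0, 0) → (18, 6)) × (paths (18, 6) → (23, 18)) = C(24, 18) · C(17, 5) = 134596 · 6188 = 832880048. Avoidance count = 202112640600 − 832880048 = 201279760552.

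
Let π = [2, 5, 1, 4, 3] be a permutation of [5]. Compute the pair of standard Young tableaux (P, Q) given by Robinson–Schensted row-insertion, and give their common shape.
P = [1, 3] / [2, 4] / [5];  Q = [1, 2] / [3, 4] / [5];  common shape = (2, 2, 1)

Row-insert the values π_1, π_2, … into P one at a time, bumping the leftmost entry strictly greater than the inserted value down to the next row. The recording tableau Q records, in position (i, j), the step at which that cell was added to P.
  Insert 2 (step 1): P = [2];  Q = [1]
  Insert 5 (step 2): P = [2, 5];  Q = [1, 2]
  Insert 1 (step 3): P = [1, 5] / [2];  Q = [1, 2] / [3]
  Insert 4 (step 4): P = [1, 4] / [2, 5];  Q = [1, 2] / [3, 4]
  Insert 3 (step 5): P = [1, 3] / [2, 4] / [5];  Q = [1, 2] / [3, 4] / [5]
Final shape: (2, 2, 1).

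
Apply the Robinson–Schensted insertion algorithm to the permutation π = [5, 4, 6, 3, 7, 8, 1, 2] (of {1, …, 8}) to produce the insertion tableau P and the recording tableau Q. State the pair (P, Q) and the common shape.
P = [1, 2, 7, 8] / [3, 6] / [4] / [5];  Q = [1, 3, 5, 6] / [2, 8] / [4] / [7];  common shape = (4, 2, 1, 1)

Row-insert the values π_1, π_2, … into P one at a time, bumping the leftmost entry strictly greater than the inserted value down to the next row. The recording tableau Q records, in position (i, j), the step at which that cell was added to P.
  Insert 5 (step 1): P = [5];  Q = [1]
  Insert 4 (step 2): P = [4] / [5];  Q = [1] / [2]
  Insert 6 (step 3): P = [4, 6] / [5];  Q = [1, 3] / [2]
  Insert 3 (step 4): P = [3, 6] / [4] / [5];  Q = [1, 3] / [2] / [4]
  Insert 7 (step 5): P = [3, 6, 7] / [4] / [5];  Q = [1, 3, 5] / [2] / [4]
  Insert 8 (step 6): P = [3, 6, 7, 8] / [4] / [5];  Q = [1, 3, 5, 6] / [2] / [4]
  Insert 1 (step 7): P = [1, 6, 7, 8] / [3] / [4] / [5];  Q = [1, 3, 5, 6] / [2] / [4] / [7]
  Insert 2 (step 8): P = [1, 2, 7, 8] / [3, 6] / [4] / [5];  Q = [1, 3, 5, 6] / [2, 8] / [4] / [7]
Final shape: (4, 2, 1, 1).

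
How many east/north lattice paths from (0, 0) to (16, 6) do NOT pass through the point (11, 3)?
Number of paths = 54229

Total paths from (0, 0) to (16, 6): C(22, 16) = 74613. Paths through (11, 3): (paths (0, 0) → (11, 3)) × (paths (11, 3) → (16, 6)) = C(14, 11) · C(8, 5) = 364 · 56 = 20384. Avoidance count = 74613 − 20384 = 54229.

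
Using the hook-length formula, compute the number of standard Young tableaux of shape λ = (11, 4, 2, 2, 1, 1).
# SYT of shape (11, 4, 2, 2, 1, 1) = 84611142

Hook-length formula: f^λ = n! / Π hook(c), product over all cells c of the Young diagram. For λ = (11, 4, 2, 2, 1, 1), n = 21 boxes. Hook lengths by row (left-to-right, top-to-bottom): [16, 13, 10, 9, 7, 6, 5, 4, 3, 2, 1]; [8, 5, 2, 1]; [5, 2]; [4, 1]; [2]; [1]. Product of hooks = 603832320000. So f^λ = 21! / 603832320000 = 51090942171709440000 / 603832320000 = 84611142.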